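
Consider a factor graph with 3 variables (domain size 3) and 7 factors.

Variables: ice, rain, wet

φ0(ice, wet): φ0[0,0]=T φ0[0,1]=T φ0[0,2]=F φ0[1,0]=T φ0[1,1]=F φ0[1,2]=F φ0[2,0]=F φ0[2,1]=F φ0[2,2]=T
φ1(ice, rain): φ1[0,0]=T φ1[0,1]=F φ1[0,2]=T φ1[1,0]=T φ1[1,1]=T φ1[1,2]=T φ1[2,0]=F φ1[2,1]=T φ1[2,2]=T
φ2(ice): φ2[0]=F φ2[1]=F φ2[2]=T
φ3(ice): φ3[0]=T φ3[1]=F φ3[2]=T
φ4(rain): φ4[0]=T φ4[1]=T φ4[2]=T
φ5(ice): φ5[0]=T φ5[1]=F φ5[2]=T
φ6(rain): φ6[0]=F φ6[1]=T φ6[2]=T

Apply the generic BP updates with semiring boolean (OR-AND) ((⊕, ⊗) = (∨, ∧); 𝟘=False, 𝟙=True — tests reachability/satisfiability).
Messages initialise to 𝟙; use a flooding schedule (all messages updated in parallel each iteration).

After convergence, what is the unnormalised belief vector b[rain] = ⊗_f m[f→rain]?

init: all messages = 𝟙 over 3 values
r1 m[φ0→ice] = [T, T, T]
r1 m[φ0→wet] = [T, T, T]
r1 m[φ1→ice] = [T, T, T]
r1 m[φ1→rain] = [T, T, T]
r1 m[φ2→ice] = [F, F, T]
r1 m[φ3→ice] = [T, F, T]
r1 m[φ4→rain] = [T, T, T]
r1 m[φ5→ice] = [T, F, T]
r1 m[φ6→rain] = [F, T, T]
r1 m[ice→φ0] = [T, T, T]
r1 m[ice→φ1] = [T, T, T]
r1 m[ice→φ2] = [T, T, T]
r1 m[ice→φ3] = [T, T, T]
r1 m[ice→φ5] = [T, T, T]
r1 m[rain→φ1] = [T, T, T]
r1 m[rain→φ4] = [T, T, T]
r1 m[rain→φ6] = [T, T, T]
r1 m[wet→φ0] = [T, T, T]
r2 m[φ0→ice] = [T, T, T]
r2 m[φ0→wet] = [T, T, T]
r2 m[φ1→ice] = [T, T, T]
r2 m[φ1→rain] = [T, T, T]
r2 m[φ2→ice] = [F, F, T]
r2 m[φ3→ice] = [T, F, T]
r2 m[φ4→rain] = [T, T, T]
r2 m[φ5→ice] = [T, F, T]
r2 m[φ6→rain] = [F, T, T]
r2 m[ice→φ0] = [F, F, T]
r2 m[ice→φ1] = [F, F, T]
r2 m[ice→φ2] = [T, F, T]
r2 m[ice→φ3] = [F, F, T]
r2 m[ice→φ5] = [F, F, T]
r2 m[rain→φ1] = [F, T, T]
r2 m[rain→φ4] = [F, T, T]
r2 m[rain→φ6] = [T, T, T]
r2 m[wet→φ0] = [T, T, T]
r3 m[φ0→ice] = [T, T, T]
r3 m[φ0→wet] = [F, F, T]
r3 m[φ1→ice] = [T, T, T]
r3 m[φ1→rain] = [F, T, T]
r3 m[φ2→ice] = [F, F, T]
r3 m[φ3→ice] = [T, F, T]
r3 m[φ4→rain] = [T, T, T]
r3 m[φ5→ice] = [T, F, T]
r3 m[φ6→rain] = [F, T, T]
r3 m[ice→φ0] = [F, F, T]
r3 m[ice→φ1] = [F, F, T]
r3 m[ice→φ2] = [T, F, T]
r3 m[ice→φ3] = [F, F, T]
r3 m[ice→φ5] = [F, F, T]
r3 m[rain→φ1] = [F, T, T]
r3 m[rain→φ4] = [F, T, T]
r3 m[rain→φ6] = [T, T, T]
r3 m[wet→φ0] = [T, T, T]
r4 m[φ0→ice] = [T, T, T]
r4 m[φ0→wet] = [F, F, T]
r4 m[φ1→ice] = [T, T, T]
r4 m[φ1→rain] = [F, T, T]
r4 m[φ2→ice] = [F, F, T]
r4 m[φ3→ice] = [T, F, T]
r4 m[φ4→rain] = [T, T, T]
r4 m[φ5→ice] = [T, F, T]
r4 m[φ6→rain] = [F, T, T]
r4 m[ice→φ0] = [F, F, T]
r4 m[ice→φ1] = [F, F, T]
r4 m[ice→φ2] = [T, F, T]
r4 m[ice→φ3] = [F, F, T]
r4 m[ice→φ5] = [F, F, T]
r4 m[rain→φ1] = [F, T, T]
r4 m[rain→φ4] = [F, T, T]
r4 m[rain→φ6] = [F, T, T]
r4 m[wet→φ0] = [T, T, T]
r5 m[φ0→ice] = [T, T, T]
r5 m[φ0→wet] = [F, F, T]
r5 m[φ1→ice] = [T, T, T]
r5 m[φ1→rain] = [F, T, T]
r5 m[φ2→ice] = [F, F, T]
r5 m[φ3→ice] = [T, F, T]
r5 m[φ4→rain] = [T, T, T]
r5 m[φ5→ice] = [T, F, T]
r5 m[φ6→rain] = [F, T, T]
r5 m[ice→φ0] = [F, F, T]
r5 m[ice→φ1] = [F, F, T]
r5 m[ice→φ2] = [T, F, T]
r5 m[ice→φ3] = [F, F, T]
r5 m[ice→φ5] = [F, F, T]
r5 m[rain→φ1] = [F, T, T]
r5 m[rain→φ4] = [F, T, T]
r5 m[rain→φ6] = [F, T, T]
r5 m[wet→φ0] = [T, T, T]
fixed point reached at round 5
b[rain] = ⊗ incoming = [F, T, T]

b[rain] = [F, T, T]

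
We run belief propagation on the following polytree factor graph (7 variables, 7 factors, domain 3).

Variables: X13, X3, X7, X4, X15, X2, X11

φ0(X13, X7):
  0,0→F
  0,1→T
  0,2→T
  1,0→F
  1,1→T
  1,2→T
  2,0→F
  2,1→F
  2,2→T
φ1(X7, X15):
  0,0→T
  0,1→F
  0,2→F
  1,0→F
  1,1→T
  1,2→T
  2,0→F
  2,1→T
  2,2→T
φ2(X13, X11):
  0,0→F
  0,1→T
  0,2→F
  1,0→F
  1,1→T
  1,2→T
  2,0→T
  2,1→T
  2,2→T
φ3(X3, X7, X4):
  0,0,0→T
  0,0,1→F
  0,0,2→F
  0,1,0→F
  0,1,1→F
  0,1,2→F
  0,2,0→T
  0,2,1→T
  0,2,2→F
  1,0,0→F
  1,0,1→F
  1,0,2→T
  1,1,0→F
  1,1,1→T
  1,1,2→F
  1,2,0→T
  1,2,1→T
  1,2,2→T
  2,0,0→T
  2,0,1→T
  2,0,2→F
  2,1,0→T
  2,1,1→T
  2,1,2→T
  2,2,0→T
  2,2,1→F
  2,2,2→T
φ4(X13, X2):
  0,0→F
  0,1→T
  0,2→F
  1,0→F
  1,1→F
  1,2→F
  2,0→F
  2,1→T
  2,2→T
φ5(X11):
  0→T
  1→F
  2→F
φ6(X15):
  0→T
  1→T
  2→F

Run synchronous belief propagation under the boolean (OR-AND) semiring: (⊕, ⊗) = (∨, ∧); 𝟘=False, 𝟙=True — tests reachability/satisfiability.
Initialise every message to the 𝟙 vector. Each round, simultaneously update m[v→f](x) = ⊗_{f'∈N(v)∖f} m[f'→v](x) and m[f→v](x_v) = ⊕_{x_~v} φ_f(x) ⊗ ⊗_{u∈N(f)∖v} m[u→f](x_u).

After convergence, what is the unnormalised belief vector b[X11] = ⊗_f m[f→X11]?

b[X11] = [T, F, F]

init: all messages = 𝟙 over 3 values
r1 m[φ0→X13] = [T, T, T]
r1 m[φ0→X7] = [F, T, T]
r1 m[φ1→X7] = [T, T, T]
r1 m[φ1→X15] = [T, T, T]
r1 m[φ2→X13] = [T, T, T]
r1 m[φ2→X11] = [T, T, T]
r1 m[φ3→X3] = [T, T, T]
r1 m[φ3→X7] = [T, T, T]
r1 m[φ3→X4] = [T, T, T]
r1 m[φ4→X13] = [T, F, T]
r1 m[φ4→X2] = [F, T, T]
r1 m[φ5→X11] = [T, F, F]
r1 m[φ6→X15] = [T, T, F]
r1 m[X13→φ0] = [T, T, T]
r1 m[X13→φ2] = [T, T, T]
r1 m[X13→φ4] = [T, T, T]
r1 m[X3→φ3] = [T, T, T]
r1 m[X7→φ0] = [T, T, T]
r1 m[X7→φ1] = [T, T, T]
r1 m[X7→φ3] = [T, T, T]
r1 m[X4→φ3] = [T, T, T]
r1 m[X15→φ1] = [T, T, T]
r1 m[X15→φ6] = [T, T, T]
r1 m[X2→φ4] = [T, T, T]
r1 m[X11→φ2] = [T, T, T]
r1 m[X11→φ5] = [T, T, T]
r2 m[φ0→X13] = [T, T, T]
r2 m[φ0→X7] = [F, T, T]
r2 m[φ1→X7] = [T, T, T]
r2 m[φ1→X15] = [T, T, T]
r2 m[φ2→X13] = [T, T, T]
r2 m[φ2→X11] = [T, T, T]
r2 m[φ3→X3] = [T, T, T]
r2 m[φ3→X7] = [T, T, T]
r2 m[φ3→X4] = [T, T, T]
r2 m[φ4→X13] = [T, F, T]
r2 m[φ4→X2] = [F, T, T]
r2 m[φ5→X11] = [T, F, F]
r2 m[φ6→X15] = [T, T, F]
r2 m[X13→φ0] = [T, F, T]
r2 m[X13→φ2] = [T, F, T]
r2 m[X13→φ4] = [T, T, T]
r2 m[X3→φ3] = [T, T, T]
r2 m[X7→φ0] = [T, T, T]
r2 m[X7→φ1] = [F, T, T]
r2 m[X7→φ3] = [F, T, T]
r2 m[X4→φ3] = [T, T, T]
r2 m[X15→φ1] = [T, T, F]
r2 m[X15→φ6] = [T, T, T]
r2 m[X2→φ4] = [T, T, T]
r2 m[X11→φ2] = [T, F, F]
r2 m[X11→φ5] = [T, T, T]
r3 m[φ0→X13] = [T, T, T]
r3 m[φ0→X7] = [F, T, T]
r3 m[φ1→X7] = [T, T, T]
r3 m[φ1→X15] = [F, T, T]
r3 m[φ2→X13] = [F, F, T]
r3 m[φ2→X11] = [T, T, T]
r3 m[φ3→X3] = [T, T, T]
r3 m[φ3→X7] = [T, T, T]
r3 m[φ3→X4] = [T, T, T]
r3 m[φ4→X13] = [T, F, T]
r3 m[φ4→X2] = [F, T, T]
r3 m[φ5→X11] = [T, F, F]
r3 m[φ6→X15] = [T, T, F]
r3 m[X13→φ0] = [T, F, T]
r3 m[X13→φ2] = [T, F, T]
r3 m[X13→φ4] = [T, T, T]
r3 m[X3→φ3] = [T, T, T]
r3 m[X7→φ0] = [T, T, T]
r3 m[X7→φ1] = [F, T, T]
r3 m[X7→φ3] = [F, T, T]
r3 m[X4→φ3] = [T, T, T]
r3 m[X15→φ1] = [T, T, F]
r3 m[X15→φ6] = [T, T, T]
r3 m[X2→φ4] = [T, T, T]
r3 m[X11→φ2] = [T, F, F]
r3 m[X11→φ5] = [T, T, T]
r4 m[φ0→X13] = [T, T, T]
r4 m[φ0→X7] = [F, T, T]
r4 m[φ1→X7] = [T, T, T]
r4 m[φ1→X15] = [F, T, T]
r4 m[φ2→X13] = [F, F, T]
r4 m[φ2→X11] = [T, T, T]
r4 m[φ3→X3] = [T, T, T]
r4 m[φ3→X7] = [T, T, T]
r4 m[φ3→X4] = [T, T, T]
r4 m[φ4→X13] = [T, F, T]
r4 m[φ4→X2] = [F, T, T]
r4 m[φ5→X11] = [T, F, F]
r4 m[φ6→X15] = [T, T, F]
r4 m[X13→φ0] = [F, F, T]
r4 m[X13→φ2] = [T, F, T]
r4 m[X13→φ4] = [F, F, T]
r4 m[X3→φ3] = [T, T, T]
r4 m[X7→φ0] = [T, T, T]
r4 m[X7→φ1] = [F, T, T]
r4 m[X7→φ3] = [F, T, T]
r4 m[X4→φ3] = [T, T, T]
r4 m[X15→φ1] = [T, T, F]
r4 m[X15→φ6] = [F, T, T]
r4 m[X2→φ4] = [T, T, T]
r4 m[X11→φ2] = [T, F, F]
r4 m[X11→φ5] = [T, T, T]
r5 m[φ0→X13] = [T, T, T]
r5 m[φ0→X7] = [F, F, T]
r5 m[φ1→X7] = [T, T, T]
r5 m[φ1→X15] = [F, T, T]
r5 m[φ2→X13] = [F, F, T]
r5 m[φ2→X11] = [T, T, T]
r5 m[φ3→X3] = [T, T, T]
r5 m[φ3→X7] = [T, T, T]
r5 m[φ3→X4] = [T, T, T]
r5 m[φ4→X13] = [T, F, T]
r5 m[φ4→X2] = [F, T, T]
r5 m[φ5→X11] = [T, F, F]
r5 m[φ6→X15] = [T, T, F]
r5 m[X13→φ0] = [F, F, T]
r5 m[X13→φ2] = [T, F, T]
r5 m[X13→φ4] = [F, F, T]
r5 m[X3→φ3] = [T, T, T]
r5 m[X7→φ0] = [T, T, T]
r5 m[X7→φ1] = [F, T, T]
r5 m[X7→φ3] = [F, T, T]
r5 m[X4→φ3] = [T, T, T]
r5 m[X15→φ1] = [T, T, F]
r5 m[X15→φ6] = [F, T, T]
r5 m[X2→φ4] = [T, T, T]
r5 m[X11→φ2] = [T, F, F]
r5 m[X11→φ5] = [T, T, T]
r6 m[φ0→X13] = [T, T, T]
r6 m[φ0→X7] = [F, F, T]
r6 m[φ1→X7] = [T, T, T]
r6 m[φ1→X15] = [F, T, T]
r6 m[φ2→X13] = [F, F, T]
r6 m[φ2→X11] = [T, T, T]
r6 m[φ3→X3] = [T, T, T]
r6 m[φ3→X7] = [T, T, T]
r6 m[φ3→X4] = [T, T, T]
r6 m[φ4→X13] = [T, F, T]
r6 m[φ4→X2] = [F, T, T]
r6 m[φ5→X11] = [T, F, F]
r6 m[φ6→X15] = [T, T, F]
r6 m[X13→φ0] = [F, F, T]
r6 m[X13→φ2] = [T, F, T]
r6 m[X13→φ4] = [F, F, T]
r6 m[X3→φ3] = [T, T, T]
r6 m[X7→φ0] = [T, T, T]
r6 m[X7→φ1] = [F, F, T]
r6 m[X7→φ3] = [F, F, T]
r6 m[X4→φ3] = [T, T, T]
r6 m[X15→φ1] = [T, T, F]
r6 m[X15→φ6] = [F, T, T]
r6 m[X2→φ4] = [T, T, T]
r6 m[X11→φ2] = [T, F, F]
r6 m[X11→φ5] = [T, T, T]
r7 m[φ0→X13] = [T, T, T]
r7 m[φ0→X7] = [F, F, T]
r7 m[φ1→X7] = [T, T, T]
r7 m[φ1→X15] = [F, T, T]
r7 m[φ2→X13] = [F, F, T]
r7 m[φ2→X11] = [T, T, T]
r7 m[φ3→X3] = [T, T, T]
r7 m[φ3→X7] = [T, T, T]
r7 m[φ3→X4] = [T, T, T]
r7 m[φ4→X13] = [T, F, T]
r7 m[φ4→X2] = [F, T, T]
r7 m[φ5→X11] = [T, F, F]
r7 m[φ6→X15] = [T, T, F]
r7 m[X13→φ0] = [F, F, T]
r7 m[X13→φ2] = [T, F, T]
r7 m[X13→φ4] = [F, F, T]
r7 m[X3→φ3] = [T, T, T]
r7 m[X7→φ0] = [T, T, T]
r7 m[X7→φ1] = [F, F, T]
r7 m[X7→φ3] = [F, F, T]
r7 m[X4→φ3] = [T, T, T]
r7 m[X15→φ1] = [T, T, F]
r7 m[X15→φ6] = [F, T, T]
r7 m[X2→φ4] = [T, T, T]
r7 m[X11→φ2] = [T, F, F]
r7 m[X11→φ5] = [T, T, T]
fixed point reached at round 7
b[X11] = ⊗ incoming = [T, F, F]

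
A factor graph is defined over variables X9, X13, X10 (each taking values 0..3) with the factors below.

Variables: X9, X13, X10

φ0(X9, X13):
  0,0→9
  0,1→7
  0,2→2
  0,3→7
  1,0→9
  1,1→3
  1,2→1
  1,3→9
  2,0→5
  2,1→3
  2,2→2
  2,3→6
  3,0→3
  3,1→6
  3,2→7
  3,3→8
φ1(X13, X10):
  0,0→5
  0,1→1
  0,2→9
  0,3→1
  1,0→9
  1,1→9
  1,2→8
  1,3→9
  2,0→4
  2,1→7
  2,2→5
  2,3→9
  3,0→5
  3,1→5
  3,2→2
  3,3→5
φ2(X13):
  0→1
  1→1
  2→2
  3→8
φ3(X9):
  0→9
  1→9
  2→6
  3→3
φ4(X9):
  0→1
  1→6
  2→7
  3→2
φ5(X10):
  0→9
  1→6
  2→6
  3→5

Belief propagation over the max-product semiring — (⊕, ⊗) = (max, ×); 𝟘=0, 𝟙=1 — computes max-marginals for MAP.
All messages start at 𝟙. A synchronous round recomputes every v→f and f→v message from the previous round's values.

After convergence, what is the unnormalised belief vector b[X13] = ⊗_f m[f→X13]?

b[X13] = [26244, 13122, 7560, 174960]

init: all messages = 𝟙 over 4 values
r1 m[φ0→X9] = [9, 9, 6, 8]
r1 m[φ0→X13] = [9, 7, 7, 9]
r1 m[φ1→X13] = [9, 9, 9, 5]
r1 m[φ1→X10] = [9, 9, 9, 9]
r1 m[φ2→X13] = [1, 1, 2, 8]
r1 m[φ3→X9] = [9, 9, 6, 3]
r1 m[φ4→X9] = [1, 6, 7, 2]
r1 m[φ5→X10] = [9, 6, 6, 5]
r1 m[X9→φ0] = [1, 1, 1, 1]
r1 m[X9→φ3] = [1, 1, 1, 1]
r1 m[X9→φ4] = [1, 1, 1, 1]
r1 m[X13→φ0] = [1, 1, 1, 1]
r1 m[X13→φ1] = [1, 1, 1, 1]
r1 m[X13→φ2] = [1, 1, 1, 1]
r1 m[X10→φ1] = [1, 1, 1, 1]
r1 m[X10→φ5] = [1, 1, 1, 1]
r2 m[φ0→X9] = [9, 9, 6, 8]
r2 m[φ0→X13] = [9, 7, 7, 9]
r2 m[φ1→X13] = [9, 9, 9, 5]
r2 m[φ1→X10] = [9, 9, 9, 9]
r2 m[φ2→X13] = [1, 1, 2, 8]
r2 m[φ3→X9] = [9, 9, 6, 3]
r2 m[φ4→X9] = [1, 6, 7, 2]
r2 m[φ5→X10] = [9, 6, 6, 5]
r2 m[X9→φ0] = [9, 54, 42, 6]
r2 m[X9→φ3] = [9, 54, 42, 16]
r2 m[X9→φ4] = [81, 81, 36, 24]
r2 m[X13→φ0] = [9, 9, 18, 40]
r2 m[X13→φ1] = [9, 7, 14, 72]
r2 m[X13→φ2] = [81, 63, 63, 45]
r2 m[X10→φ1] = [9, 6, 6, 5]
r2 m[X10→φ5] = [9, 9, 9, 9]
r3 m[φ0→X9] = [280, 360, 240, 320]
r3 m[φ0→X13] = [486, 162, 84, 486]
r3 m[φ1→X13] = [54, 81, 45, 45]
r3 m[φ1→X10] = [360, 360, 144, 360]
r3 m[φ2→X13] = [1, 1, 2, 8]
r3 m[φ3→X9] = [9, 9, 6, 3]
r3 m[φ4→X9] = [1, 6, 7, 2]
r3 m[φ5→X10] = [9, 6, 6, 5]
r3 m[X9→φ0] = [9, 54, 42, 6]
r3 m[X9→φ3] = [9, 54, 42, 16]
r3 m[X9→φ4] = [81, 81, 36, 24]
r3 m[X13→φ0] = [9, 9, 18, 40]
r3 m[X13→φ1] = [9, 7, 14, 72]
r3 m[X13→φ2] = [81, 63, 63, 45]
r3 m[X10→φ1] = [9, 6, 6, 5]
r3 m[X10→φ5] = [9, 9, 9, 9]
r4 m[φ0→X9] = [280, 360, 240, 320]
r4 m[φ0→X13] = [486, 162, 84, 486]
r4 m[φ1→X13] = [54, 81, 45, 45]
r4 m[φ1→X10] = [360, 360, 144, 360]
r4 m[φ2→X13] = [1, 1, 2, 8]
r4 m[φ3→X9] = [9, 9, 6, 3]
r4 m[φ4→X9] = [1, 6, 7, 2]
r4 m[φ5→X10] = [9, 6, 6, 5]
r4 m[X9→φ0] = [9, 54, 42, 6]
r4 m[X9→φ3] = [280, 2160, 1680, 640]
r4 m[X9→φ4] = [2520, 3240, 1440, 960]
r4 m[X13→φ0] = [54, 81, 90, 360]
r4 m[X13→φ1] = [486, 162, 168, 3888]
r4 m[X13→φ2] = [26244, 13122, 3780, 21870]
r4 m[X10→φ1] = [9, 6, 6, 5]
r4 m[X10→φ5] = [360, 360, 144, 360]
r5 m[φ0→X9] = [2520, 3240, 2160, 2880]
r5 m[φ0→X13] = [486, 162, 84, 486]
r5 m[φ1→X13] = [54, 81, 45, 45]
r5 m[φ1→X10] = [19440, 19440, 7776, 19440]
r5 m[φ2→X13] = [1, 1, 2, 8]
r5 m[φ3→X9] = [9, 9, 6, 3]
r5 m[φ4→X9] = [1, 6, 7, 2]
r5 m[φ5→X10] = [9, 6, 6, 5]
r5 m[X9→φ0] = [9, 54, 42, 6]
r5 m[X9→φ3] = [280, 2160, 1680, 640]
r5 m[X9→φ4] = [2520, 3240, 1440, 960]
r5 m[X13→φ0] = [54, 81, 90, 360]
r5 m[X13→φ1] = [486, 162, 168, 3888]
r5 m[X13→φ2] = [26244, 13122, 3780, 21870]
r5 m[X10→φ1] = [9, 6, 6, 5]
r5 m[X10→φ5] = [360, 360, 144, 360]
r6 m[φ0→X9] = [2520, 3240, 2160, 2880]
r6 m[φ0→X13] = [486, 162, 84, 486]
r6 m[φ1→X13] = [54, 81, 45, 45]
r6 m[φ1→X10] = [19440, 19440, 7776, 19440]
r6 m[φ2→X13] = [1, 1, 2, 8]
r6 m[φ3→X9] = [9, 9, 6, 3]
r6 m[φ4→X9] = [1, 6, 7, 2]
r6 m[φ5→X10] = [9, 6, 6, 5]
r6 m[X9→φ0] = [9, 54, 42, 6]
r6 m[X9→φ3] = [2520, 19440, 15120, 5760]
r6 m[X9→φ4] = [22680, 29160, 12960, 8640]
r6 m[X13→φ0] = [54, 81, 90, 360]
r6 m[X13→φ1] = [486, 162, 168, 3888]
r6 m[X13→φ2] = [26244, 13122, 3780, 21870]
r6 m[X10→φ1] = [9, 6, 6, 5]
r6 m[X10→φ5] = [19440, 19440, 7776, 19440]
r7 m[φ0→X9] = [2520, 3240, 2160, 2880]
r7 m[φ0→X13] = [486, 162, 84, 486]
r7 m[φ1→X13] = [54, 81, 45, 45]
r7 m[φ1→X10] = [19440, 19440, 7776, 19440]
r7 m[φ2→X13] = [1, 1, 2, 8]
r7 m[φ3→X9] = [9, 9, 6, 3]
r7 m[φ4→X9] = [1, 6, 7, 2]
r7 m[φ5→X10] = [9, 6, 6, 5]
r7 m[X9→φ0] = [9, 54, 42, 6]
r7 m[X9→φ3] = [2520, 19440, 15120, 5760]
r7 m[X9→φ4] = [22680, 29160, 12960, 8640]
r7 m[X13→φ0] = [54, 81, 90, 360]
r7 m[X13→φ1] = [486, 162, 168, 3888]
r7 m[X13→φ2] = [26244, 13122, 3780, 21870]
r7 m[X10→φ1] = [9, 6, 6, 5]
r7 m[X10→φ5] = [19440, 19440, 7776, 19440]
fixed point reached at round 7
b[X13] = ⊗ incoming = [26244, 13122, 7560, 174960]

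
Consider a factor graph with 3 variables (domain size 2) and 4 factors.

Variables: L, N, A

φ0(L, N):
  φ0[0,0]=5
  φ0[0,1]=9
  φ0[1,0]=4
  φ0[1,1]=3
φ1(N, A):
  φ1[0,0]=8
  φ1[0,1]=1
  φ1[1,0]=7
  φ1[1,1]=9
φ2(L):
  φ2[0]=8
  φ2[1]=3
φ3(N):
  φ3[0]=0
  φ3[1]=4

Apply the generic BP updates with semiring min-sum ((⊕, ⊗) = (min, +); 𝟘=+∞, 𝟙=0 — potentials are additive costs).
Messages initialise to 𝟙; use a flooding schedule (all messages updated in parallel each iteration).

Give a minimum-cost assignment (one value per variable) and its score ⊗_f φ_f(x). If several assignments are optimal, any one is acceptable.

assignment: (L=1, N=0, A=1); score = 8

init: all messages = 𝟙 over 2 values
r1 m[φ0→L] = [5, 3]
r1 m[φ0→N] = [4, 3]
r1 m[φ1→N] = [1, 7]
r1 m[φ1→A] = [7, 1]
r1 m[φ2→L] = [8, 3]
r1 m[φ3→N] = [0, 4]
r1 m[L→φ0] = [0, 0]
r1 m[L→φ2] = [0, 0]
r1 m[N→φ0] = [0, 0]
r1 m[N→φ1] = [0, 0]
r1 m[N→φ3] = [0, 0]
r1 m[A→φ1] = [0, 0]
r2 m[φ0→L] = [5, 3]
r2 m[φ0→N] = [4, 3]
r2 m[φ1→N] = [1, 7]
r2 m[φ1→A] = [7, 1]
r2 m[φ2→L] = [8, 3]
r2 m[φ3→N] = [0, 4]
r2 m[L→φ0] = [8, 3]
r2 m[L→φ2] = [5, 3]
r2 m[N→φ0] = [1, 11]
r2 m[N→φ1] = [4, 7]
r2 m[N→φ3] = [5, 10]
r2 m[A→φ1] = [0, 0]
r3 m[φ0→L] = [6, 5]
r3 m[φ0→N] = [7, 6]
r3 m[φ1→N] = [1, 7]
r3 m[φ1→A] = [12, 5]
r3 m[φ2→L] = [8, 3]
r3 m[φ3→N] = [0, 4]
r3 m[L→φ0] = [8, 3]
r3 m[L→φ2] = [5, 3]
r3 m[N→φ0] = [1, 11]
r3 m[N→φ1] = [4, 7]
r3 m[N→φ3] = [5, 10]
r3 m[A→φ1] = [0, 0]
r4 m[φ0→L] = [6, 5]
r4 m[φ0→N] = [7, 6]
r4 m[φ1→N] = [1, 7]
r4 m[φ1→A] = [12, 5]
r4 m[φ2→L] = [8, 3]
r4 m[φ3→N] = [0, 4]
r4 m[L→φ0] = [8, 3]
r4 m[L→φ2] = [6, 5]
r4 m[N→φ0] = [1, 11]
r4 m[N→φ1] = [7, 10]
r4 m[N→φ3] = [8, 13]
r4 m[A→φ1] = [0, 0]
r5 m[φ0→L] = [6, 5]
r5 m[φ0→N] = [7, 6]
r5 m[φ1→N] = [1, 7]
r5 m[φ1→A] = [15, 8]
r5 m[φ2→L] = [8, 3]
r5 m[φ3→N] = [0, 4]
r5 m[L→φ0] = [8, 3]
r5 m[L→φ2] = [6, 5]
r5 m[N→φ0] = [1, 11]
r5 m[N→φ1] = [7, 10]
r5 m[N→φ3] = [8, 13]
r5 m[A→φ1] = [0, 0]
r6 m[φ0→L] = [6, 5]
r6 m[φ0→N] = [7, 6]
r6 m[φ1→N] = [1, 7]
r6 m[φ1→A] = [15, 8]
r6 m[φ2→L] = [8, 3]
r6 m[φ3→N] = [0, 4]
r6 m[L→φ0] = [8, 3]
r6 m[L→φ2] = [6, 5]
r6 m[N→φ0] = [1, 11]
r6 m[N→φ1] = [7, 10]
r6 m[N→φ3] = [8, 13]
r6 m[A→φ1] = [0, 0]
fixed point reached at round 6
traceback from L: (L=1, N=0, A=1), score=8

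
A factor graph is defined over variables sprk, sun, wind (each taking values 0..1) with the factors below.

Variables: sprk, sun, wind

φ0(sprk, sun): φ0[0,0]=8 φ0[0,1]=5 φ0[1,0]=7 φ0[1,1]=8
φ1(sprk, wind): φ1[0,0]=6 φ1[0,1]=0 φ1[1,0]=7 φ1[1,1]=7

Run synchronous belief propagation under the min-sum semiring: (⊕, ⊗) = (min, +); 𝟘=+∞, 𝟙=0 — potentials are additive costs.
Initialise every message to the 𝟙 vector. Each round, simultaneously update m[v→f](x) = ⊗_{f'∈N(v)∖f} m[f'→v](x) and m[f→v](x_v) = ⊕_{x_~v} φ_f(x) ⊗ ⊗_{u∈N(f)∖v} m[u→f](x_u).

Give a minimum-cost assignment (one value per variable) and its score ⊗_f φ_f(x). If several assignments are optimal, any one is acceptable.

assignment: (sprk=0, sun=1, wind=1); score = 5

init: all messages = 𝟙 over 2 values
r1 m[φ0→sprk] = [5, 7]
r1 m[φ0→sun] = [7, 5]
r1 m[φ1→sprk] = [0, 7]
r1 m[φ1→wind] = [6, 0]
r1 m[sprk→φ0] = [0, 0]
r1 m[sprk→φ1] = [0, 0]
r1 m[sun→φ0] = [0, 0]
r1 m[wind→φ1] = [0, 0]
r2 m[φ0→sprk] = [5, 7]
r2 m[φ0→sun] = [7, 5]
r2 m[φ1→sprk] = [0, 7]
r2 m[φ1→wind] = [6, 0]
r2 m[sprk→φ0] = [0, 7]
r2 m[sprk→φ1] = [5, 7]
r2 m[sun→φ0] = [0, 0]
r2 m[wind→φ1] = [0, 0]
r3 m[φ0→sprk] = [5, 7]
r3 m[φ0→sun] = [8, 5]
r3 m[φ1→sprk] = [0, 7]
r3 m[φ1→wind] = [11, 5]
r3 m[sprk→φ0] = [0, 7]
r3 m[sprk→φ1] = [5, 7]
r3 m[sun→φ0] = [0, 0]
r3 m[wind→φ1] = [0, 0]
r4 m[φ0→sprk] = [5, 7]
r4 m[φ0→sun] = [8, 5]
r4 m[φ1→sprk] = [0, 7]
r4 m[φ1→wind] = [11, 5]
r4 m[sprk→φ0] = [0, 7]
r4 m[sprk→φ1] = [5, 7]
r4 m[sun→φ0] = [0, 0]
r4 m[wind→φ1] = [0, 0]
fixed point reached at round 4
traceback from sprk: (sprk=0, sun=1, wind=1), score=5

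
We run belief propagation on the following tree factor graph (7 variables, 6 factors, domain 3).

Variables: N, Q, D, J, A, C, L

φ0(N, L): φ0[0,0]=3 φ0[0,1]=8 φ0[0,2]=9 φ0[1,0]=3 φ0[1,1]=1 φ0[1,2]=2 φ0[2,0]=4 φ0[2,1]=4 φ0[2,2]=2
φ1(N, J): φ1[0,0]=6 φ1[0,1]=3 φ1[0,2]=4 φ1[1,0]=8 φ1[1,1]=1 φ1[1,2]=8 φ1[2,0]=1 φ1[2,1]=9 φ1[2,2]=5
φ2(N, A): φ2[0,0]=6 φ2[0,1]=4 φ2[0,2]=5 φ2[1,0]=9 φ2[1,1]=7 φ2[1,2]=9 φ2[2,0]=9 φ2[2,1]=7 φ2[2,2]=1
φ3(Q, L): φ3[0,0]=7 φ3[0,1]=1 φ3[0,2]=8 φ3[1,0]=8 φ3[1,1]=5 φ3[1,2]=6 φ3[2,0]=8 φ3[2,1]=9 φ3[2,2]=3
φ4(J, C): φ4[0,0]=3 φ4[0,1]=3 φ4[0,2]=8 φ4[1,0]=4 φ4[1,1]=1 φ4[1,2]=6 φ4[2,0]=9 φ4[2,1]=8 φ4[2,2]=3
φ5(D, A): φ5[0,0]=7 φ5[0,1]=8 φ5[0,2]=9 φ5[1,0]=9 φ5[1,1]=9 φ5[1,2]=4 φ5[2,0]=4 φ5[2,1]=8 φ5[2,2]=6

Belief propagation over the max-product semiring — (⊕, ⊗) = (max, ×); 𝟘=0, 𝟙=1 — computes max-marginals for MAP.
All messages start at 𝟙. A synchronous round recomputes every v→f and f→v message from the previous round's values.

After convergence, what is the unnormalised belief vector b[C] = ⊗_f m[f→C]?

b[C] = [139968, 124416, 186624]

init: all messages = 𝟙 over 3 values
r1 m[φ0→N] = [9, 3, 4]
r1 m[φ0→L] = [4, 8, 9]
r1 m[φ1→N] = [6, 8, 9]
r1 m[φ1→J] = [8, 9, 8]
r1 m[φ2→N] = [6, 9, 9]
r1 m[φ2→A] = [9, 7, 9]
r1 m[φ3→Q] = [8, 8, 9]
r1 m[φ3→L] = [8, 9, 8]
r1 m[φ4→J] = [8, 6, 9]
r1 m[φ4→C] = [9, 8, 8]
r1 m[φ5→D] = [9, 9, 8]
r1 m[φ5→A] = [9, 9, 9]
r1 m[N→φ0] = [1, 1, 1]
r1 m[N→φ1] = [1, 1, 1]
r1 m[N→φ2] = [1, 1, 1]
r1 m[Q→φ3] = [1, 1, 1]
r1 m[D→φ5] = [1, 1, 1]
r1 m[J→φ1] = [1, 1, 1]
r1 m[J→φ4] = [1, 1, 1]
r1 m[A→φ2] = [1, 1, 1]
r1 m[A→φ5] = [1, 1, 1]
r1 m[C→φ4] = [1, 1, 1]
r1 m[L→φ0] = [1, 1, 1]
r1 m[L→φ3] = [1, 1, 1]
r2 m[φ0→N] = [9, 3, 4]
r2 m[φ0→L] = [4, 8, 9]
r2 m[φ1→N] = [6, 8, 9]
r2 m[φ1→J] = [8, 9, 8]
r2 m[φ2→N] = [6, 9, 9]
r2 m[φ2→A] = [9, 7, 9]
r2 m[φ3→Q] = [8, 8, 9]
r2 m[φ3→L] = [8, 9, 8]
r2 m[φ4→J] = [8, 6, 9]
r2 m[φ4→C] = [9, 8, 8]
r2 m[φ5→D] = [9, 9, 8]
r2 m[φ5→A] = [9, 9, 9]
r2 m[N→φ0] = [36, 72, 81]
r2 m[N→φ1] = [54, 27, 36]
r2 m[N→φ2] = [54, 24, 36]
r2 m[Q→φ3] = [1, 1, 1]
r2 m[D→φ5] = [1, 1, 1]
r2 m[J→φ1] = [8, 6, 9]
r2 m[J→φ4] = [8, 9, 8]
r2 m[A→φ2] = [9, 9, 9]
r2 m[A→φ5] = [9, 7, 9]
r2 m[C→φ4] = [1, 1, 1]
r2 m[L→φ0] = [8, 9, 8]
r2 m[L→φ3] = [4, 8, 9]
r3 m[φ0→N] = [72, 24, 36]
r3 m[φ0→L] = [324, 324, 324]
r3 m[φ1→N] = [48, 72, 54]
r3 m[φ1→J] = [324, 324, 216]
r3 m[φ2→N] = [54, 81, 81]
r3 m[φ2→A] = [324, 252, 270]
r3 m[φ3→Q] = [72, 54, 72]
r3 m[φ3→L] = [8, 9, 8]
r3 m[φ4→J] = [8, 6, 9]
r3 m[φ4→C] = [72, 64, 64]
r3 m[φ5→D] = [81, 81, 56]
r3 m[φ5→A] = [9, 9, 9]
r3 m[N→φ0] = [36, 72, 81]
r3 m[N→φ1] = [54, 27, 36]
r3 m[N→φ2] = [54, 24, 36]
r3 m[Q→φ3] = [1, 1, 1]
r3 m[D→φ5] = [1, 1, 1]
r3 m[J→φ1] = [8, 6, 9]
r3 m[J→φ4] = [8, 9, 8]
r3 m[A→φ2] = [9, 9, 9]
r3 m[A→φ5] = [9, 7, 9]
r3 m[C→φ4] = [1, 1, 1]
r3 m[L→φ0] = [8, 9, 8]
r3 m[L→φ3] = [4, 8, 9]
r4 m[φ0→N] = [72, 24, 36]
r4 m[φ0→L] = [324, 324, 324]
r4 m[φ1→N] = [48, 72, 54]
r4 m[φ1→J] = [324, 324, 216]
r4 m[φ2→N] = [54, 81, 81]
r4 m[φ2→A] = [324, 252, 270]
r4 m[φ3→Q] = [72, 54, 72]
r4 m[φ3→L] = [8, 9, 8]
r4 m[φ4→J] = [8, 6, 9]
r4 m[φ4→C] = [72, 64, 64]
r4 m[φ5→D] = [81, 81, 56]
r4 m[φ5→A] = [9, 9, 9]
r4 m[N→φ0] = [2592, 5832, 4374]
r4 m[N→φ1] = [3888, 1944, 2916]
r4 m[N→φ2] = [3456, 1728, 1944]
r4 m[Q→φ3] = [1, 1, 1]
r4 m[D→φ5] = [1, 1, 1]
r4 m[J→φ1] = [8, 6, 9]
r4 m[J→φ4] = [324, 324, 216]
r4 m[A→φ2] = [9, 9, 9]
r4 m[A→φ5] = [324, 252, 270]
r4 m[C→φ4] = [1, 1, 1]
r4 m[L→φ0] = [8, 9, 8]
r4 m[L→φ3] = [324, 324, 324]
r5 m[φ0→N] = [72, 24, 36]
r5 m[φ0→L] = [17496, 20736, 23328]
r5 m[φ1→N] = [48, 72, 54]
r5 m[φ1→J] = [23328, 26244, 15552]
r5 m[φ2→N] = [54, 81, 81]
r5 m[φ2→A] = [20736, 13824, 17280]
r5 m[φ3→Q] = [2592, 2592, 2916]
r5 m[φ3→L] = [8, 9, 8]
r5 m[φ4→J] = [8, 6, 9]
r5 m[φ4→C] = [1944, 1728, 2592]
r5 m[φ5→D] = [2430, 2916, 2016]
r5 m[φ5→A] = [9, 9, 9]
r5 m[N→φ0] = [2592, 5832, 4374]
r5 m[N→φ1] = [3888, 1944, 2916]
r5 m[N→φ2] = [3456, 1728, 1944]
r5 m[Q→φ3] = [1, 1, 1]
r5 m[D→φ5] = [1, 1, 1]
r5 m[J→φ1] = [8, 6, 9]
r5 m[J→φ4] = [324, 324, 216]
r5 m[A→φ2] = [9, 9, 9]
r5 m[A→φ5] = [324, 252, 270]
r5 m[C→φ4] = [1, 1, 1]
r5 m[L→φ0] = [8, 9, 8]
r5 m[L→φ3] = [324, 324, 324]
r6 m[φ0→N] = [72, 24, 36]
r6 m[φ0→L] = [17496, 20736, 23328]
r6 m[φ1→N] = [48, 72, 54]
r6 m[φ1→J] = [23328, 26244, 15552]
r6 m[φ2→N] = [54, 81, 81]
r6 m[φ2→A] = [20736, 13824, 17280]
r6 m[φ3→Q] = [2592, 2592, 2916]
r6 m[φ3→L] = [8, 9, 8]
r6 m[φ4→J] = [8, 6, 9]
r6 m[φ4→C] = [1944, 1728, 2592]
r6 m[φ5→D] = [2430, 2916, 2016]
r6 m[φ5→A] = [9, 9, 9]
r6 m[N→φ0] = [2592, 5832, 4374]
r6 m[N→φ1] = [3888, 1944, 2916]
r6 m[N→φ2] = [3456, 1728, 1944]
r6 m[Q→φ3] = [1, 1, 1]
r6 m[D→φ5] = [1, 1, 1]
r6 m[J→φ1] = [8, 6, 9]
r6 m[J→φ4] = [23328, 26244, 15552]
r6 m[A→φ2] = [9, 9, 9]
r6 m[A→φ5] = [20736, 13824, 17280]
r6 m[C→φ4] = [1, 1, 1]
r6 m[L→φ0] = [8, 9, 8]
r6 m[L→φ3] = [17496, 20736, 23328]
r7 m[φ0→N] = [72, 24, 36]
r7 m[φ0→L] = [17496, 20736, 23328]
r7 m[φ1→N] = [48, 72, 54]
r7 m[φ1→J] = [23328, 26244, 15552]
r7 m[φ2→N] = [54, 81, 81]
r7 m[φ2→A] = [20736, 13824, 17280]
r7 m[φ3→Q] = [186624, 139968, 186624]
r7 m[φ3→L] = [8, 9, 8]
r7 m[φ4→J] = [8, 6, 9]
r7 m[φ4→C] = [139968, 124416, 186624]
r7 m[φ5→D] = [155520, 186624, 110592]
r7 m[φ5→A] = [9, 9, 9]
r7 m[N→φ0] = [2592, 5832, 4374]
r7 m[N→φ1] = [3888, 1944, 2916]
r7 m[N→φ2] = [3456, 1728, 1944]
r7 m[Q→φ3] = [1, 1, 1]
r7 m[D→φ5] = [1, 1, 1]
r7 m[J→φ1] = [8, 6, 9]
r7 m[J→φ4] = [23328, 26244, 15552]
r7 m[A→φ2] = [9, 9, 9]
r7 m[A→φ5] = [20736, 13824, 17280]
r7 m[C→φ4] = [1, 1, 1]
r7 m[L→φ0] = [8, 9, 8]
r7 m[L→φ3] = [17496, 20736, 23328]
r8 m[φ0→N] = [72, 24, 36]
r8 m[φ0→L] = [17496, 20736, 23328]
r8 m[φ1→N] = [48, 72, 54]
r8 m[φ1→J] = [23328, 26244, 15552]
r8 m[φ2→N] = [54, 81, 81]
r8 m[φ2→A] = [20736, 13824, 17280]
r8 m[φ3→Q] = [186624, 139968, 186624]
r8 m[φ3→L] = [8, 9, 8]
r8 m[φ4→J] = [8, 6, 9]
r8 m[φ4→C] = [139968, 124416, 186624]
r8 m[φ5→D] = [155520, 186624, 110592]
r8 m[φ5→A] = [9, 9, 9]
r8 m[N→φ0] = [2592, 5832, 4374]
r8 m[N→φ1] = [3888, 1944, 2916]
r8 m[N→φ2] = [3456, 1728, 1944]
r8 m[Q→φ3] = [1, 1, 1]
r8 m[D→φ5] = [1, 1, 1]
r8 m[J→φ1] = [8, 6, 9]
r8 m[J→φ4] = [23328, 26244, 15552]
r8 m[A→φ2] = [9, 9, 9]
r8 m[A→φ5] = [20736, 13824, 17280]
r8 m[C→φ4] = [1, 1, 1]
r8 m[L→φ0] = [8, 9, 8]
r8 m[L→φ3] = [17496, 20736, 23328]
fixed point reached at round 8
b[C] = ⊗ incoming = [139968, 124416, 186624]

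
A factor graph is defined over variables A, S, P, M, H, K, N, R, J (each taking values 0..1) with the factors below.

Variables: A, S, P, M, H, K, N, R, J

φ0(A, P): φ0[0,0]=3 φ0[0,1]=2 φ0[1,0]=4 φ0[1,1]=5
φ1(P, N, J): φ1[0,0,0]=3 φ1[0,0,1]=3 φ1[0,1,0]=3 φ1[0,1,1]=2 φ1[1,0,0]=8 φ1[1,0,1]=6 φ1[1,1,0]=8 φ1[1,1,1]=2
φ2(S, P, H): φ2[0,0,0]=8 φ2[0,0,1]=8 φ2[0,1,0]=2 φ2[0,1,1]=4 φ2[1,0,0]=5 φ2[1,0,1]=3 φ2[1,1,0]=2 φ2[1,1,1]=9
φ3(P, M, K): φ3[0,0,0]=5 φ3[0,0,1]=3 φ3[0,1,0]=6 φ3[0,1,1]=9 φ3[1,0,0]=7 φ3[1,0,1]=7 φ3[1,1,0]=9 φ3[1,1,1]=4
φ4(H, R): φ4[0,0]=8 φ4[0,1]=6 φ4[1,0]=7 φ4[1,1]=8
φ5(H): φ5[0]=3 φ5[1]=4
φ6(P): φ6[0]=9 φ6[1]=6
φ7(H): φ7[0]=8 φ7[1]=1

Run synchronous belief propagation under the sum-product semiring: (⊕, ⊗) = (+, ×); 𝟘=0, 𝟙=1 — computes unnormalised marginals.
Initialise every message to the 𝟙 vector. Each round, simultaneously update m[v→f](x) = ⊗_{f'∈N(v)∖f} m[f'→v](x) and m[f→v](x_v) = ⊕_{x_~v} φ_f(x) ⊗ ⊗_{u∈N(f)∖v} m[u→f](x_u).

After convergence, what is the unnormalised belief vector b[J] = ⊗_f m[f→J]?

b[J] = [82251288, 55696788]

init: all messages = 𝟙 over 2 values
r1 m[φ0→A] = [5, 9]
r1 m[φ0→P] = [7, 7]
r1 m[φ1→P] = [11, 24]
r1 m[φ1→N] = [20, 15]
r1 m[φ1→J] = [22, 13]
r1 m[φ2→S] = [22, 19]
r1 m[φ2→P] = [24, 17]
r1 m[φ2→H] = [17, 24]
r1 m[φ3→P] = [23, 27]
r1 m[φ3→M] = [22, 28]
r1 m[φ3→K] = [27, 23]
r1 m[φ4→H] = [14, 15]
r1 m[φ4→R] = [15, 14]
r1 m[φ5→H] = [3, 4]
r1 m[φ6→P] = [9, 6]
r1 m[φ7→H] = [8, 1]
r1 m[A→φ0] = [1, 1]
r1 m[S→φ2] = [1, 1]
r1 m[P→φ0] = [1, 1]
r1 m[P→φ1] = [1, 1]
r1 m[P→φ2] = [1, 1]
r1 m[P→φ3] = [1, 1]
r1 m[P→φ6] = [1, 1]
r1 m[M→φ3] = [1, 1]
r1 m[H→φ2] = [1, 1]
r1 m[H→φ4] = [1, 1]
r1 m[H→φ5] = [1, 1]
r1 m[H→φ7] = [1, 1]
r1 m[K→φ3] = [1, 1]
r1 m[N→φ1] = [1, 1]
r1 m[R→φ4] = [1, 1]
r1 m[J→φ1] = [1, 1]
r2 m[φ0→A] = [5, 9]
r2 m[φ0→P] = [7, 7]
r2 m[φ1→P] = [11, 24]
r2 m[φ1→N] = [20, 15]
r2 m[φ1→J] = [22, 13]
r2 m[φ2→S] = [22, 19]
r2 m[φ2→P] = [24, 17]
r2 m[φ2→H] = [17, 24]
r2 m[φ3→P] = [23, 27]
r2 m[φ3→M] = [22, 28]
r2 m[φ3→K] = [27, 23]
r2 m[φ4→H] = [14, 15]
r2 m[φ4→R] = [15, 14]
r2 m[φ5→H] = [3, 4]
r2 m[φ6→P] = [9, 6]
r2 m[φ7→H] = [8, 1]
r2 m[A→φ0] = [1, 1]
r2 m[S→φ2] = [1, 1]
r2 m[P→φ0] = [54648, 66096]
r2 m[P→φ1] = [34776, 19278]
r2 m[P→φ2] = [15939, 27216]
r2 m[P→φ3] = [16632, 17136]
r2 m[P→φ6] = [42504, 77112]
r2 m[M→φ3] = [1, 1]
r2 m[H→φ2] = [336, 60]
r2 m[H→φ4] = [408, 96]
r2 m[H→φ5] = [1904, 360]
r2 m[H→φ7] = [714, 1440]
r2 m[K→φ3] = [1, 1]
r2 m[N→φ1] = [1, 1]
r2 m[R→φ4] = [1, 1]
r2 m[J→φ1] = [1, 1]
r3 m[φ0→A] = [296136, 549072]
r3 m[φ0→P] = [7, 7]
r3 m[φ1→P] = [11, 24]
r3 m[φ1→N] = [478548, 366660]
r3 m[φ1→J] = [517104, 328104]
r3 m[φ2→S] = [75315744, 62632332]
r3 m[φ2→P] = [5028, 2124]
r3 m[φ2→H] = [316071, 529137]
r3 m[φ3→P] = [23, 27]
r3 m[φ3→M] = [372960, 472248]
r3 m[φ3→K] = [457128, 388080]
r3 m[φ4→H] = [14, 15]
r3 m[φ4→R] = [3936, 3216]
r3 m[φ5→H] = [3, 4]
r3 m[φ6→P] = [9, 6]
r3 m[φ7→H] = [8, 1]
r3 m[A→φ0] = [1, 1]
r3 m[S→φ2] = [1, 1]
r3 m[P→φ0] = [54648, 66096]
r3 m[P→φ1] = [34776, 19278]
r3 m[P→φ2] = [15939, 27216]
r3 m[P→φ3] = [16632, 17136]
r3 m[P→φ6] = [42504, 77112]
r3 m[M→φ3] = [1, 1]
r3 m[H→φ2] = [336, 60]
r3 m[H→φ4] = [408, 96]
r3 m[H→φ5] = [1904, 360]
r3 m[H→φ7] = [714, 1440]
r3 m[K→φ3] = [1, 1]
r3 m[N→φ1] = [1, 1]
r3 m[R→φ4] = [1, 1]
r3 m[J→φ1] = [1, 1]
r4 m[φ0→A] = [296136, 549072]
r4 m[φ0→P] = [7, 7]
r4 m[φ1→P] = [11, 24]
r4 m[φ1→N] = [478548, 366660]
r4 m[φ1→J] = [517104, 328104]
r4 m[φ2→S] = [75315744, 62632332]
r4 m[φ2→P] = [5028, 2124]
r4 m[φ2→H] = [316071, 529137]
r4 m[φ3→P] = [23, 27]
r4 m[φ3→M] = [372960, 472248]
r4 m[φ3→K] = [457128, 388080]
r4 m[φ4→H] = [14, 15]
r4 m[φ4→R] = [3936, 3216]
r4 m[φ5→H] = [3, 4]
r4 m[φ6→P] = [9, 6]
r4 m[φ7→H] = [8, 1]
r4 m[A→φ0] = [1, 1]
r4 m[S→φ2] = [1, 1]
r4 m[P→φ0] = [11448756, 8258112]
r4 m[P→φ1] = [7285572, 2408616]
r4 m[P→φ2] = [15939, 27216]
r4 m[P→φ3] = [3484404, 2140992]
r4 m[P→φ6] = [8904588, 9634464]
r4 m[M→φ3] = [1, 1]
r4 m[H→φ2] = [336, 60]
r4 m[H→φ4] = [7585704, 2116548]
r4 m[H→φ5] = [35399952, 7937055]
r4 m[H→φ7] = [13274982, 31748220]
r4 m[K→φ3] = [1, 1]
r4 m[N→φ1] = [1, 1]
r4 m[R→φ4] = [1, 1]
r4 m[J→φ1] = [1, 1]
r5 m[φ0→A] = [50862492, 87085584]
r5 m[φ0→P] = [7, 7]
r5 m[φ1→P] = [11, 24]
r5 m[φ1→N] = [77434056, 60514020]
r5 m[φ1→J] = [82251288, 55696788]
r5 m[φ2→S] = [75315744, 62632332]
r5 m[φ2→P] = [5028, 2124]
r5 m[φ2→H] = [316071, 529137]
r5 m[φ3→P] = [23, 27]
r5 m[φ3→M] = [57849120, 80098956]
r5 m[φ3→K] = [72584316, 65363760]
r5 m[φ4→H] = [14, 15]
r5 m[φ4→R] = [75501468, 62446608]
r5 m[φ5→H] = [3, 4]
r5 m[φ6→P] = [9, 6]
r5 m[φ7→H] = [8, 1]
r5 m[A→φ0] = [1, 1]
r5 m[S→φ2] = [1, 1]
r5 m[P→φ0] = [11448756, 8258112]
r5 m[P→φ1] = [7285572, 2408616]
r5 m[P→φ2] = [15939, 27216]
r5 m[P→φ3] = [3484404, 2140992]
r5 m[P→φ6] = [8904588, 9634464]
r5 m[M→φ3] = [1, 1]
r5 m[H→φ2] = [336, 60]
r5 m[H→φ4] = [7585704, 2116548]
r5 m[H→φ5] = [35399952, 7937055]
r5 m[H→φ7] = [13274982, 31748220]
r5 m[K→φ3] = [1, 1]
r5 m[N→φ1] = [1, 1]
r5 m[R→φ4] = [1, 1]
r5 m[J→φ1] = [1, 1]
r6 m[φ0→A] = [50862492, 87085584]
r6 m[φ0→P] = [7, 7]
r6 m[φ1→P] = [11, 24]
r6 m[φ1→N] = [77434056, 60514020]
r6 m[φ1→J] = [82251288, 55696788]
r6 m[φ2→S] = [75315744, 62632332]
r6 m[φ2→P] = [5028, 2124]
r6 m[φ2→H] = [316071, 529137]
r6 m[φ3→P] = [23, 27]
r6 m[φ3→M] = [57849120, 80098956]
r6 m[φ3→K] = [72584316, 65363760]
r6 m[φ4→H] = [14, 15]
r6 m[φ4→R] = [75501468, 62446608]
r6 m[φ5→H] = [3, 4]
r6 m[φ6→P] = [9, 6]
r6 m[φ7→H] = [8, 1]
r6 m[A→φ0] = [1, 1]
r6 m[S→φ2] = [1, 1]
r6 m[P→φ0] = [11448756, 8258112]
r6 m[P→φ1] = [7285572, 2408616]
r6 m[P→φ2] = [15939, 27216]
r6 m[P→φ3] = [3484404, 2140992]
r6 m[P→φ6] = [8904588, 9634464]
r6 m[M→φ3] = [1, 1]
r6 m[H→φ2] = [336, 60]
r6 m[H→φ4] = [7585704, 2116548]
r6 m[H→φ5] = [35399952, 7937055]
r6 m[H→φ7] = [13274982, 31748220]
r6 m[K→φ3] = [1, 1]
r6 m[N→φ1] = [1, 1]
r6 m[R→φ4] = [1, 1]
r6 m[J→φ1] = [1, 1]
fixed point reached at round 6
b[J] = ⊗ incoming = [82251288, 55696788]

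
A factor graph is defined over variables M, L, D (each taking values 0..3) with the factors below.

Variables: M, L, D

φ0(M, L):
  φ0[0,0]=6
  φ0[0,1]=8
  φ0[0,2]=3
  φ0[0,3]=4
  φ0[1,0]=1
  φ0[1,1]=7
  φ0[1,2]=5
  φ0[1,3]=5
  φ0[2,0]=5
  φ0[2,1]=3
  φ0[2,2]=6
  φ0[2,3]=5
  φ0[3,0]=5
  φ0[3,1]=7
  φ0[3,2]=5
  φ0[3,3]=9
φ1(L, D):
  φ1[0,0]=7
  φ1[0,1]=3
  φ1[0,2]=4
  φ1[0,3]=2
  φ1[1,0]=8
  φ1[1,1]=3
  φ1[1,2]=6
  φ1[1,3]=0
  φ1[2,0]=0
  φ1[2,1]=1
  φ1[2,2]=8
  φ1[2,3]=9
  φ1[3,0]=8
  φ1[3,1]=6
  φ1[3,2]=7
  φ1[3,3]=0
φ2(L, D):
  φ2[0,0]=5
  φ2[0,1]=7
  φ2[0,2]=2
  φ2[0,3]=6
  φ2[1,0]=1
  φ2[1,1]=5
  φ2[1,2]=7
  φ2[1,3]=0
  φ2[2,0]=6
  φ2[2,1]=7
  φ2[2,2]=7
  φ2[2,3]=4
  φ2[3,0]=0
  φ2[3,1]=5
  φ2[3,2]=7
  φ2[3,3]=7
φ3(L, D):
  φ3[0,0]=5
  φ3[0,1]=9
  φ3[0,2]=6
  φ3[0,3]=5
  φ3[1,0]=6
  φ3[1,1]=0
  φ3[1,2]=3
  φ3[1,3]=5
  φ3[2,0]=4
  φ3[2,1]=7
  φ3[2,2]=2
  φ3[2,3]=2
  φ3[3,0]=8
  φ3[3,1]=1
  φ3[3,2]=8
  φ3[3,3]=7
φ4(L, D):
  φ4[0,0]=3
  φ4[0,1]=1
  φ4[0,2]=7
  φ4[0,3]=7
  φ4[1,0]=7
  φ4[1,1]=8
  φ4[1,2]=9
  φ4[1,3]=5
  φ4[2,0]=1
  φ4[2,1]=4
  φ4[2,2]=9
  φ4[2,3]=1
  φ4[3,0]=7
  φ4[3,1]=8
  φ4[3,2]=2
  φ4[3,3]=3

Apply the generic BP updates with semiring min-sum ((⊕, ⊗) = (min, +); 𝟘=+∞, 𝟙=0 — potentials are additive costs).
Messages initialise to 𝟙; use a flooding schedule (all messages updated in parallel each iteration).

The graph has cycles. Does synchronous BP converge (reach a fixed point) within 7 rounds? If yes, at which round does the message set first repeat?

init: all messages = 𝟙 over 4 values
r1 m[φ0→M] = [3, 1, 3, 5]
r1 m[φ0→L] = [1, 3, 3, 4]
r1 m[φ1→L] = [2, 0, 0, 0]
r1 m[φ1→D] = [0, 1, 4, 0]
r1 m[φ2→L] = [2, 0, 4, 0]
r1 m[φ2→D] = [0, 5, 2, 0]
r1 m[φ3→L] = [5, 0, 2, 1]
r1 m[φ3→D] = [4, 0, 2, 2]
r1 m[φ4→L] = [1, 5, 1, 2]
r1 m[φ4→D] = [1, 1, 2, 1]
r1 m[M→φ0] = [0, 0, 0, 0]
r1 m[L→φ0] = [0, 0, 0, 0]
r1 m[L→φ1] = [0, 0, 0, 0]
r1 m[L→φ2] = [0, 0, 0, 0]
r1 m[L→φ3] = [0, 0, 0, 0]
r1 m[L→φ4] = [0, 0, 0, 0]
r1 m[D→φ1] = [0, 0, 0, 0]
r1 m[D→φ2] = [0, 0, 0, 0]
r1 m[D→φ3] = [0, 0, 0, 0]
r1 m[D→φ4] = [0, 0, 0, 0]
r2 m[φ0→M] = [3, 1, 3, 5]
r2 m[φ0→L] = [1, 3, 3, 4]
r2 m[φ1→L] = [2, 0, 0, 0]
r2 m[φ1→D] = [0, 1, 4, 0]
r2 m[φ2→L] = [2, 0, 4, 0]
r2 m[φ2→D] = [0, 5, 2, 0]
r2 m[φ3→L] = [5, 0, 2, 1]
r2 m[φ3→D] = [4, 0, 2, 2]
r2 m[φ4→L] = [1, 5, 1, 2]
r2 m[φ4→D] = [1, 1, 2, 1]
r2 m[M→φ0] = [0, 0, 0, 0]
r2 m[L→φ0] = [10, 5, 7, 3]
r2 m[L→φ1] = [9, 8, 10, 7]
r2 m[L→φ2] = [9, 8, 6, 7]
r2 m[L→φ3] = [6, 8, 8, 6]
r2 m[L→φ4] = [10, 3, 9, 5]
r2 m[D→φ1] = [5, 6, 6, 3]
r2 m[D→φ2] = [5, 2, 8, 3]
r2 m[D→φ3] = [1, 7, 8, 1]
r2 m[D→φ4] = [4, 6, 8, 2]
r3 m[φ0→M] = [7, 8, 8, 12]
r3 m[φ0→L] = [1, 3, 3, 4]
r3 m[φ1→L] = [5, 3, 5, 3]
r3 m[φ1→D] = [10, 11, 13, 7]
r3 m[φ2→L] = [9, 3, 7, 5]
r3 m[φ2→D] = [7, 12, 11, 8]
r3 m[φ3→L] = [6, 6, 3, 8]
r3 m[φ3→D] = [11, 7, 10, 10]
r3 m[φ4→L] = [7, 7, 3, 5]
r3 m[φ4→D] = [10, 11, 7, 8]
r3 m[M→φ0] = [0, 0, 0, 0]
r3 m[L→φ0] = [10, 5, 7, 3]
r3 m[L→φ1] = [9, 8, 10, 7]
r3 m[L→φ2] = [9, 8, 6, 7]
r3 m[L→φ3] = [6, 8, 8, 6]
r3 m[L→φ4] = [10, 3, 9, 5]
r3 m[D→φ1] = [5, 6, 6, 3]
r3 m[D→φ2] = [5, 2, 8, 3]
r3 m[D→φ3] = [1, 7, 8, 1]
r3 m[D→φ4] = [4, 6, 8, 2]
r4 m[φ0→M] = [7, 8, 8, 12]
r4 m[φ0→L] = [1, 3, 3, 4]
r4 m[φ1→L] = [5, 3, 5, 3]
r4 m[φ1→D] = [10, 11, 13, 7]
r4 m[φ2→L] = [9, 3, 7, 5]
r4 m[φ2→D] = [7, 12, 11, 8]
r4 m[φ3→L] = [6, 6, 3, 8]
r4 m[φ3→D] = [11, 7, 10, 10]
r4 m[φ4→L] = [7, 7, 3, 5]
r4 m[φ4→D] = [10, 11, 7, 8]
r4 m[M→φ0] = [0, 0, 0, 0]
r4 m[L→φ0] = [27, 19, 18, 21]
r4 m[L→φ1] = [23, 19, 16, 22]
r4 m[L→φ2] = [19, 19, 14, 20]
r4 m[L→φ3] = [22, 16, 18, 17]
r4 m[L→φ4] = [21, 15, 18, 20]
r4 m[D→φ1] = [28, 30, 28, 26]
r4 m[D→φ2] = [31, 29, 30, 25]
r4 m[D→φ3] = [27, 34, 31, 23]
r4 m[D→φ4] = [28, 30, 34, 25]
r5 m[φ0→M] = [21, 23, 22, 23]
r5 m[φ0→L] = [1, 3, 3, 4]
r5 m[φ1→L] = [28, 26, 28, 26]
r5 m[φ1→D] = [16, 17, 24, 19]
r5 m[φ2→L] = [31, 25, 29, 31]
r5 m[φ2→D] = [20, 21, 21, 18]
r5 m[φ3→L] = [28, 28, 25, 30]
r5 m[φ3→D] = [22, 16, 19, 20]
r5 m[φ4→L] = [31, 30, 26, 28]
r5 m[φ4→D] = [19, 22, 22, 19]
r5 m[M→φ0] = [0, 0, 0, 0]
r5 m[L→φ0] = [27, 19, 18, 21]
r5 m[L→φ1] = [23, 19, 16, 22]
r5 m[L→φ2] = [19, 19, 14, 20]
r5 m[L→φ3] = [22, 16, 18, 17]
r5 m[L→φ4] = [21, 15, 18, 20]
r5 m[D→φ1] = [28, 30, 28, 26]
r5 m[D→φ2] = [31, 29, 30, 25]
r5 m[D→φ3] = [27, 34, 31, 23]
r5 m[D→φ4] = [28, 30, 34, 25]
r6 m[φ0→M] = [21, 23, 22, 23]
r6 m[φ0→L] = [1, 3, 3, 4]
r6 m[φ1→L] = [28, 26, 28, 26]
r6 m[φ1→D] = [16, 17, 24, 19]
r6 m[φ2→L] = [31, 25, 29, 31]
r6 m[φ2→D] = [20, 21, 21, 18]
r6 m[φ3→L] = [28, 28, 25, 30]
r6 m[φ3→D] = [22, 16, 19, 20]
r6 m[φ4→L] = [31, 30, 26, 28]
r6 m[φ4→D] = [19, 22, 22, 19]
r6 m[M→φ0] = [0, 0, 0, 0]
r6 m[L→φ0] = [118, 109, 108, 115]
r6 m[L→φ1] = [91, 86, 83, 93]
r6 m[L→φ2] = [88, 87, 82, 88]
r6 m[L→φ3] = [91, 84, 86, 89]
r6 m[L→φ4] = [88, 82, 85, 91]
r6 m[D→φ1] = [61, 59, 62, 57]
r6 m[D→φ2] = [57, 55, 65, 58]
r6 m[D→φ3] = [55, 60, 67, 56]
r6 m[D→φ4] = [58, 54, 64, 57]
r7 m[φ0→M] = [111, 113, 112, 113]
r7 m[φ0→L] = [1, 3, 3, 4]
r7 m[φ1→L] = [59, 57, 60, 57]
r7 m[φ1→D] = [83, 84, 91, 86]
r7 m[φ2→L] = [62, 58, 62, 57]
r7 m[φ2→D] = [88, 89, 89, 86]
r7 m[φ3→L] = [60, 60, 58, 61]
r7 m[φ3→D] = [90, 84, 87, 88]
r7 m[φ4→L] = [55, 62, 58, 60]
r7 m[φ4→D] = [86, 89, 91, 86]
r7 m[M→φ0] = [0, 0, 0, 0]
r7 m[L→φ0] = [118, 109, 108, 115]
r7 m[L→φ1] = [91, 86, 83, 93]
r7 m[L→φ2] = [88, 87, 82, 88]
r7 m[L→φ3] = [91, 84, 86, 89]
r7 m[L→φ4] = [88, 82, 85, 91]
r7 m[D→φ1] = [61, 59, 62, 57]
r7 m[D→φ2] = [57, 55, 65, 58]
r7 m[D→φ3] = [55, 60, 67, 56]
r7 m[D→φ4] = [58, 54, 64, 57]
no fixed point within 7 rounds

NOT CONVERGED within 7 rounds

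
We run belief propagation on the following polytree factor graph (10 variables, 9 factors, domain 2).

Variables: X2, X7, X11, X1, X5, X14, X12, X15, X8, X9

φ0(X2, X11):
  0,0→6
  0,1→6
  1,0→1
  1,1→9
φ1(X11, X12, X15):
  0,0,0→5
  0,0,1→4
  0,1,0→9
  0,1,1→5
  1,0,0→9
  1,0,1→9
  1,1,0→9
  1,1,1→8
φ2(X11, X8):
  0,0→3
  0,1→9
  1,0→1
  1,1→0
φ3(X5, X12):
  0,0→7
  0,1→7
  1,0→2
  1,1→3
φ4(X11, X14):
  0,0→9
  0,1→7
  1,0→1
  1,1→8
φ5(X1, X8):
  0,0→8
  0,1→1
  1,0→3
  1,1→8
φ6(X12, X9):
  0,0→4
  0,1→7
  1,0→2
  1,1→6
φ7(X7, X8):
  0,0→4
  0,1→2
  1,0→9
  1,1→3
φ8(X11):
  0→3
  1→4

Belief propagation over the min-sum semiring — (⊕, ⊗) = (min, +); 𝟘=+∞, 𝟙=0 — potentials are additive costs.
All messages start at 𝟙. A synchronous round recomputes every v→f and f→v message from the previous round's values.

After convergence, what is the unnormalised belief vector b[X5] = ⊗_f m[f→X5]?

b[X5] = [31, 27]

init: all messages = 𝟙 over 2 values
r1 m[φ0→X2] = [6, 1]
r1 m[φ0→X11] = [1, 6]
r1 m[φ1→X11] = [4, 8]
r1 m[φ1→X12] = [4, 5]
r1 m[φ1→X15] = [5, 4]
r1 m[φ2→X11] = [3, 0]
r1 m[φ2→X8] = [1, 0]
r1 m[φ3→X5] = [7, 2]
r1 m[φ3→X12] = [2, 3]
r1 m[φ4→X11] = [7, 1]
r1 m[φ4→X14] = [1, 7]
r1 m[φ5→X1] = [1, 3]
r1 m[φ5→X8] = [3, 1]
r1 m[φ6→X12] = [4, 2]
r1 m[φ6→X9] = [2, 6]
r1 m[φ7→X7] = [2, 3]
r1 m[φ7→X8] = [4, 2]
r1 m[φ8→X11] = [3, 4]
r1 m[X2→φ0] = [0, 0]
r1 m[X7→φ7] = [0, 0]
r1 m[X11→φ0] = [0, 0]
r1 m[X11→φ1] = [0, 0]
r1 m[X11→φ2] = [0, 0]
r1 m[X11→φ4] = [0, 0]
r1 m[X11→φ8] = [0, 0]
r1 m[X1→φ5] = [0, 0]
r1 m[X5→φ3] = [0, 0]
r1 m[X14→φ4] = [0, 0]
r1 m[X12→φ1] = [0, 0]
r1 m[X12→φ3] = [0, 0]
r1 m[X12→φ6] = [0, 0]
r1 m[X15→φ1] = [0, 0]
r1 m[X8→φ2] = [0, 0]
r1 m[X8→φ5] = [0, 0]
r1 m[X8→φ7] = [0, 0]
r1 m[X9→φ6] = [0, 0]
r2 m[φ0→X2] = [6, 1]
r2 m[φ0→X11] = [1, 6]
r2 m[φ1→X11] = [4, 8]
r2 m[φ1→X12] = [4, 5]
r2 m[φ1→X15] = [5, 4]
r2 m[φ2→X11] = [3, 0]
r2 m[φ2→X8] = [1, 0]
r2 m[φ3→X5] = [7, 2]
r2 m[φ3→X12] = [2, 3]
r2 m[φ4→X11] = [7, 1]
r2 m[φ4→X14] = [1, 7]
r2 m[φ5→X1] = [1, 3]
r2 m[φ5→X8] = [3, 1]
r2 m[φ6→X12] = [4, 2]
r2 m[φ6→X9] = [2, 6]
r2 m[φ7→X7] = [2, 3]
r2 m[φ7→X8] = [4, 2]
r2 m[φ8→X11] = [3, 4]
r2 m[X2→φ0] = [0, 0]
r2 m[X7→φ7] = [0, 0]
r2 m[X11→φ0] = [17, 13]
r2 m[X11→φ1] = [14, 11]
r2 m[X11→φ2] = [15, 19]
r2 m[X11→φ4] = [11, 18]
r2 m[X11→φ8] = [15, 15]
r2 m[X1→φ5] = [0, 0]
r2 m[X5→φ3] = [0, 0]
r2 m[X14→φ4] = [0, 0]
r2 m[X12→φ1] = [6, 5]
r2 m[X12→φ3] = [8, 7]
r2 m[X12→φ6] = [6, 8]
r2 m[X15→φ1] = [0, 0]
r2 m[X8→φ2] = [7, 3]
r2 m[X8→φ5] = [5, 2]
r2 m[X8→φ7] = [4, 1]
r2 m[X9→φ6] = [0, 0]
r3 m[φ0→X2] = [19, 18]
r3 m[φ0→X11] = [1, 6]
r3 m[φ1→X11] = [10, 13]
r3 m[φ1→X12] = [18, 19]
r3 m[φ1→X15] = [25, 24]
r3 m[φ2→X11] = [10, 3]
r3 m[φ2→X8] = [18, 19]
r3 m[φ3→X5] = [14, 10]
r3 m[φ3→X12] = [2, 3]
r3 m[φ4→X11] = [7, 1]
r3 m[φ4→X14] = [19, 18]
r3 m[φ5→X1] = [3, 8]
r3 m[φ5→X8] = [3, 1]
r3 m[φ6→X12] = [4, 2]
r3 m[φ6→X9] = [10, 13]
r3 m[φ7→X7] = [3, 4]
r3 m[φ7→X8] = [4, 2]
r3 m[φ8→X11] = [3, 4]
r3 m[X2→φ0] = [0, 0]
r3 m[X7→φ7] = [0, 0]
r3 m[X11→φ0] = [17, 13]
r3 m[X11→φ1] = [14, 11]
r3 m[X11→φ2] = [15, 19]
r3 m[X11→φ4] = [11, 18]
r3 m[X11→φ8] = [15, 15]
r3 m[X1→φ5] = [0, 0]
r3 m[X5→φ3] = [0, 0]
r3 m[X14→φ4] = [0, 0]
r3 m[X12→φ1] = [6, 5]
r3 m[X12→φ3] = [8, 7]
r3 m[X12→φ6] = [6, 8]
r3 m[X15→φ1] = [0, 0]
r3 m[X8→φ2] = [7, 3]
r3 m[X8→φ5] = [5, 2]
r3 m[X8→φ7] = [4, 1]
r3 m[X9→φ6] = [0, 0]
r4 m[φ0→X2] = [19, 18]
r4 m[φ0→X11] = [1, 6]
r4 m[φ1→X11] = [10, 13]
r4 m[φ1→X12] = [18, 19]
r4 m[φ1→X15] = [25, 24]
r4 m[φ2→X11] = [10, 3]
r4 m[φ2→X8] = [18, 19]
r4 m[φ3→X5] = [14, 10]
r4 m[φ3→X12] = [2, 3]
r4 m[φ4→X11] = [7, 1]
r4 m[φ4→X14] = [19, 18]
r4 m[φ5→X1] = [3, 8]
r4 m[φ5→X8] = [3, 1]
r4 m[φ6→X12] = [4, 2]
r4 m[φ6→X9] = [10, 13]
r4 m[φ7→X7] = [3, 4]
r4 m[φ7→X8] = [4, 2]
r4 m[φ8→X11] = [3, 4]
r4 m[X2→φ0] = [0, 0]
r4 m[X7→φ7] = [0, 0]
r4 m[X11→φ0] = [30, 21]
r4 m[X11→φ1] = [21, 14]
r4 m[X11→φ2] = [21, 24]
r4 m[X11→φ4] = [24, 26]
r4 m[X11→φ8] = [28, 23]
r4 m[X1→φ5] = [0, 0]
r4 m[X5→φ3] = [0, 0]
r4 m[X14→φ4] = [0, 0]
r4 m[X12→φ1] = [6, 5]
r4 m[X12→φ3] = [22, 21]
r4 m[X12→φ6] = [20, 22]
r4 m[X15→φ1] = [0, 0]
r4 m[X8→φ2] = [7, 3]
r4 m[X8→φ5] = [22, 21]
r4 m[X8→φ7] = [21, 20]
r4 m[X9→φ6] = [0, 0]
r5 m[φ0→X2] = [27, 30]
r5 m[φ0→X11] = [1, 6]
r5 m[φ1→X11] = [10, 13]
r5 m[φ1→X12] = [23, 22]
r5 m[φ1→X15] = [28, 27]
r5 m[φ2→X11] = [10, 3]
r5 m[φ2→X8] = [24, 24]
r5 m[φ3→X5] = [28, 24]
r5 m[φ3→X12] = [2, 3]
r5 m[φ4→X11] = [7, 1]
r5 m[φ4→X14] = [27, 31]
r5 m[φ5→X1] = [22, 25]
r5 m[φ5→X8] = [3, 1]
r5 m[φ6→X12] = [4, 2]
r5 m[φ6→X9] = [24, 27]
r5 m[φ7→X7] = [22, 23]
r5 m[φ7→X8] = [4, 2]
r5 m[φ8→X11] = [3, 4]
r5 m[X2→φ0] = [0, 0]
r5 m[X7→φ7] = [0, 0]
r5 m[X11→φ0] = [30, 21]
r5 m[X11→φ1] = [21, 14]
r5 m[X11→φ2] = [21, 24]
r5 m[X11→φ4] = [24, 26]
r5 m[X11→φ8] = [28, 23]
r5 m[X1→φ5] = [0, 0]
r5 m[X5→φ3] = [0, 0]
r5 m[X14→φ4] = [0, 0]
r5 m[X12→φ1] = [6, 5]
r5 m[X12→φ3] = [22, 21]
r5 m[X12→φ6] = [20, 22]
r5 m[X15→φ1] = [0, 0]
r5 m[X8→φ2] = [7, 3]
r5 m[X8→φ5] = [22, 21]
r5 m[X8→φ7] = [21, 20]
r5 m[X9→φ6] = [0, 0]
r6 m[φ0→X2] = [27, 30]
r6 m[φ0→X11] = [1, 6]
r6 m[φ1→X11] = [10, 13]
r6 m[φ1→X12] = [23, 22]
r6 m[φ1→X15] = [28, 27]
r6 m[φ2→X11] = [10, 3]
r6 m[φ2→X8] = [24, 24]
r6 m[φ3→X5] = [28, 24]
r6 m[φ3→X12] = [2, 3]
r6 m[φ4→X11] = [7, 1]
r6 m[φ4→X14] = [27, 31]
r6 m[φ5→X1] = [22, 25]
r6 m[φ5→X8] = [3, 1]
r6 m[φ6→X12] = [4, 2]
r6 m[φ6→X9] = [24, 27]
r6 m[φ7→X7] = [22, 23]
r6 m[φ7→X8] = [4, 2]
r6 m[φ8→X11] = [3, 4]
r6 m[X2→φ0] = [0, 0]
r6 m[X7→φ7] = [0, 0]
r6 m[X11→φ0] = [30, 21]
r6 m[X11→φ1] = [21, 14]
r6 m[X11→φ2] = [21, 24]
r6 m[X11→φ4] = [24, 26]
r6 m[X11→φ8] = [28, 23]
r6 m[X1→φ5] = [0, 0]
r6 m[X5→φ3] = [0, 0]
r6 m[X14→φ4] = [0, 0]
r6 m[X12→φ1] = [6, 5]
r6 m[X12→φ3] = [27, 24]
r6 m[X12→φ6] = [25, 25]
r6 m[X15→φ1] = [0, 0]
r6 m[X8→φ2] = [7, 3]
r6 m[X8→φ5] = [28, 26]
r6 m[X8→φ7] = [27, 25]
r6 m[X9→φ6] = [0, 0]
r7 m[φ0→X2] = [27, 30]
r7 m[φ0→X11] = [1, 6]
r7 m[φ1→X11] = [10, 13]
r7 m[φ1→X12] = [23, 22]
r7 m[φ1→X15] = [28, 27]
r7 m[φ2→X11] = [10, 3]
r7 m[φ2→X8] = [24, 24]
r7 m[φ3→X5] = [31, 27]
r7 m[φ3→X12] = [2, 3]
r7 m[φ4→X11] = [7, 1]
r7 m[φ4→X14] = [27, 31]
r7 m[φ5→X1] = [27, 31]
r7 m[φ5→X8] = [3, 1]
r7 m[φ6→X12] = [4, 2]
r7 m[φ6→X9] = [27, 31]
r7 m[φ7→X7] = [27, 28]
r7 m[φ7→X8] = [4, 2]
r7 m[φ8→X11] = [3, 4]
r7 m[X2→φ0] = [0, 0]
r7 m[X7→φ7] = [0, 0]
r7 m[X11→φ0] = [30, 21]
r7 m[X11→φ1] = [21, 14]
r7 m[X11→φ2] = [21, 24]
r7 m[X11→φ4] = [24, 26]
r7 m[X11→φ8] = [28, 23]
r7 m[X1→φ5] = [0, 0]
r7 m[X5→φ3] = [0, 0]
r7 m[X14→φ4] = [0, 0]
r7 m[X12→φ1] = [6, 5]
r7 m[X12→φ3] = [27, 24]
r7 m[X12→φ6] = [25, 25]
r7 m[X15→φ1] = [0, 0]
r7 m[X8→φ2] = [7, 3]
r7 m[X8→φ5] = [28, 26]
r7 m[X8→φ7] = [27, 25]
r7 m[X9→φ6] = [0, 0]
r8 m[φ0→X2] = [27, 30]
r8 m[φ0→X11] = [1, 6]
r8 m[φ1→X11] = [10, 13]
r8 m[φ1→X12] = [23, 22]
r8 m[φ1→X15] = [28, 27]
r8 m[φ2→X11] = [10, 3]
r8 m[φ2→X8] = [24, 24]
r8 m[φ3→X5] = [31, 27]
r8 m[φ3→X12] = [2, 3]
r8 m[φ4→X11] = [7, 1]
r8 m[φ4→X14] = [27, 31]
r8 m[φ5→X1] = [27, 31]
r8 m[φ5→X8] = [3, 1]
r8 m[φ6→X12] = [4, 2]
r8 m[φ6→X9] = [27, 31]
r8 m[φ7→X7] = [27, 28]
r8 m[φ7→X8] = [4, 2]
r8 m[φ8→X11] = [3, 4]
r8 m[X2→φ0] = [0, 0]
r8 m[X7→φ7] = [0, 0]
r8 m[X11→φ0] = [30, 21]
r8 m[X11→φ1] = [21, 14]
r8 m[X11→φ2] = [21, 24]
r8 m[X11→φ4] = [24, 26]
r8 m[X11→φ8] = [28, 23]
r8 m[X1→φ5] = [0, 0]
r8 m[X5→φ3] = [0, 0]
r8 m[X14→φ4] = [0, 0]
r8 m[X12→φ1] = [6, 5]
r8 m[X12→φ3] = [27, 24]
r8 m[X12→φ6] = [25, 25]
r8 m[X15→φ1] = [0, 0]
r8 m[X8→φ2] = [7, 3]
r8 m[X8→φ5] = [28, 26]
r8 m[X8→φ7] = [27, 25]
r8 m[X9→φ6] = [0, 0]
fixed point reached at round 8
b[X5] = ⊗ incoming = [31, 27]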